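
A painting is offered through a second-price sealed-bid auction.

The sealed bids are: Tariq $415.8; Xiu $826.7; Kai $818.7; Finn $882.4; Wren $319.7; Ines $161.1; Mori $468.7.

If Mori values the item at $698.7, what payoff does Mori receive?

$0

Highest bid: Finn at $882.4, so Finn wins.
Second-highest bid: Xiu at $826.7 — that is the price the winner pays.
Mori did not win, so Mori pays nothing and receives nothing: payoff $0.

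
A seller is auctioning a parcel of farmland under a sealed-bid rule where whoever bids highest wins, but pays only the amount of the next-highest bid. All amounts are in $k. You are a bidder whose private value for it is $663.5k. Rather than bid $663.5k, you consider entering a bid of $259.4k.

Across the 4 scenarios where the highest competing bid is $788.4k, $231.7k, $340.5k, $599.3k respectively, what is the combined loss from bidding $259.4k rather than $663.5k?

$387.2k

The deviation costs you only when the competing bid falls strictly between $259.4k and $663.5k; elsewhere both bids give the same outcome.
$788.4k: outcomes coincide → loss $0k.
$231.7k: outcomes coincide → loss $0k.
$340.5k: truthful payoff $323k, deviation payoff $0k → loss $323k.
$599.3k: truthful payoff $64.2k, deviation payoff $0k → loss $64.2k.
Total loss = $323k + $64.2k = $387.2k.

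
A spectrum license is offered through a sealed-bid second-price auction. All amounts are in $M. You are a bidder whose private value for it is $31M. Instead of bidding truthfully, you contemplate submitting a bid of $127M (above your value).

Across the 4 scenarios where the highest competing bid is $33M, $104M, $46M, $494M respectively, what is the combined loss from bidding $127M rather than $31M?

The deviation costs you only when the competing bid falls strictly between $31M and $127M; elsewhere both bids give the same outcome.
$33M: truthful payoff $0M, deviation payoff −$2M → loss $2M.
$104M: truthful payoff $0M, deviation payoff −$73M → loss $73M.
$46M: truthful payoff $0M, deviation payoff −$15M → loss $15M.
$494M: outcomes coincide → loss $0M.
Total loss = $2M + $73M + $15M = $90M.

$90M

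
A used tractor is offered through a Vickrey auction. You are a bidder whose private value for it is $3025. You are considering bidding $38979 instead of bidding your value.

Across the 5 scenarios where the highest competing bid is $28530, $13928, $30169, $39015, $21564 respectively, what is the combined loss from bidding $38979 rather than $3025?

The deviation costs you only when the competing bid falls strictly between $3025 and $38979; elsewhere both bids give the same outcome.
$28530: truthful payoff $0, deviation payoff −$25505 → loss $25505.
$13928: truthful payoff $0, deviation payoff −$10903 → loss $10903.
$30169: truthful payoff $0, deviation payoff −$27144 → loss $27144.
$39015: outcomes coincide → loss $0.
$21564: truthful payoff $0, deviation payoff −$18539 → loss $18539.
Total loss = $25505 + $10903 + $27144 + $18539 = $82091.

$82091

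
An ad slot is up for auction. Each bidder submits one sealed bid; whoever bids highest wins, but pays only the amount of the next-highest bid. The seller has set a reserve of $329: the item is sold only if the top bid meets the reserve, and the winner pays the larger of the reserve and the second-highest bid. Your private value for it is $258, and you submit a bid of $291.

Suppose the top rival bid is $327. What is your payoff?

$0

Your bid $291 is below the highest competing bid $327, so you lose. Payoff $0.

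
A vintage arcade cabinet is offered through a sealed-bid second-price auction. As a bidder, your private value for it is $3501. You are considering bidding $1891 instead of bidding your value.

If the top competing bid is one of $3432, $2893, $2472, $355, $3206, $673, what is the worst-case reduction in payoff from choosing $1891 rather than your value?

$1029

$3432: truthful gives $69, deviation gives $0 → loss $69.
$2893: truthful gives $608, deviation gives $0 → loss $608.
$2472: truthful gives $1029, deviation gives $0 → loss $1029.
$355: same outcome either way → loss $0.
$3206: truthful gives $295, deviation gives $0 → loss $295.
$673: same outcome either way → loss $0.
Maximum loss: $1029.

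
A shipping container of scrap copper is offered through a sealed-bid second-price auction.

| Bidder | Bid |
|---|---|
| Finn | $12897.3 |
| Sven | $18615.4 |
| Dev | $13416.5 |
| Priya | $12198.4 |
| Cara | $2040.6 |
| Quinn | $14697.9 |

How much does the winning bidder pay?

$14697.9

Highest bid: Sven at $18615.4, so Sven wins.
Second-highest bid: Quinn at $14697.9 — that is the price the winner pays.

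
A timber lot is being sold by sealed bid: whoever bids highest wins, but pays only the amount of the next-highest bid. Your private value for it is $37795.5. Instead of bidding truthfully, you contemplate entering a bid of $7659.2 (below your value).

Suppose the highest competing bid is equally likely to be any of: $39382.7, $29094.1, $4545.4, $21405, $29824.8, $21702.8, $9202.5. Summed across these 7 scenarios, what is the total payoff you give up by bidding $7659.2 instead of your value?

$77748.3

The deviation costs you only when the competing bid falls strictly between $7659.2 and $37795.5; elsewhere both bids give the same outcome.
$39382.7: outcomes coincide → loss $0.
$29094.1: truthful payoff $8701.4, deviation payoff $0 → loss $8701.4.
$4545.4: outcomes coincide → loss $0.
$21405: truthful payoff $16390.5, deviation payoff $0 → loss $16390.5.
$29824.8: truthful payoff $7970.7, deviation payoff $0 → loss $7970.7.
$21702.8: truthful payoff $16092.7, deviation payoff $0 → loss $16092.7.
$9202.5: truthful payoff $28593, deviation payoff $0 → loss $28593.
Total loss = $8701.4 + $16390.5 + $7970.7 + $16092.7 + $28593 = $77748.3.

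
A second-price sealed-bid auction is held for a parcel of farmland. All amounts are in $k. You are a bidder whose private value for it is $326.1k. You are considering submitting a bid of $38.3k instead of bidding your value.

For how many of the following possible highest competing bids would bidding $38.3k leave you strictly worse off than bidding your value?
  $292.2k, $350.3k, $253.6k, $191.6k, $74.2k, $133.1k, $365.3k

The deviation hurts exactly when the highest competing bid lies strictly between $38.3k and $326.1k — underbidding then forfeits a profitable win.
$292.2k: inside the interval → strictly worse (loss $33.9k).
$350.3k: above both → same outcome either way.
$253.6k: inside the interval → strictly worse (loss $72.5k).
$191.6k: inside the interval → strictly worse (loss $134.5k).
$74.2k: inside the interval → strictly worse (loss $251.9k).
$133.1k: inside the interval → strictly worse (loss $193k).
$365.3k: above both → same outcome either way.
Count: 5.

5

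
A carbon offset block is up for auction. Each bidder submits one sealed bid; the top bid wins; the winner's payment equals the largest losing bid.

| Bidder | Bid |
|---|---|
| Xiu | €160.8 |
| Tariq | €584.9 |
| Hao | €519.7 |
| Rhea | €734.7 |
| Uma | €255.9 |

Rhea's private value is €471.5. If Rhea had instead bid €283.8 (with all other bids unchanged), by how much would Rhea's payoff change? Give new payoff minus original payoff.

€113.4

The highest bid among the other bidders is €584.9; Rhea's bid doesn't change that.
Original bid €734.7: Rhea is highest, pays the top rival bid €584.9; payoff €471.5 − €584.9 = −€113.4.
Alternative bid €283.8: Rhea is not highest (top rival bid is €584.9); payoff €0.
Change in payoff = €0 − (−€113.4) = €113.4.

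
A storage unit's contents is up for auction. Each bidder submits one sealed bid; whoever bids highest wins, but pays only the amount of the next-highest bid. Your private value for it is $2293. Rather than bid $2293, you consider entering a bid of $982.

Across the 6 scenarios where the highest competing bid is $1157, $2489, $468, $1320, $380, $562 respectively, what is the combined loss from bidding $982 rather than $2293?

The deviation costs you only when the competing bid falls strictly between $982 and $2293; elsewhere both bids give the same outcome.
$1157: truthful payoff $1136, deviation payoff $0 → loss $1136.
$2489: outcomes coincide → loss $0.
$468: outcomes coincide → loss $0.
$1320: truthful payoff $973, deviation payoff $0 → loss $973.
$380: outcomes coincide → loss $0.
$562: outcomes coincide → loss $0.
Total loss = $1136 + $973 = $2109.

$2109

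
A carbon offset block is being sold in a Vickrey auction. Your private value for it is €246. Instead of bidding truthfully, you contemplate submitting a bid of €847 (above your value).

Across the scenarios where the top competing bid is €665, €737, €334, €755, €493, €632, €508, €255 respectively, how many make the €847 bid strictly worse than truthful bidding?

8

The deviation hurts exactly when the highest competing bid lies strictly between €246 and €847 — overbidding then wins at a price above your value.
€665: inside the interval → strictly worse (loss €419).
€737: inside the interval → strictly worse (loss €491).
€334: inside the interval → strictly worse (loss €88).
€755: inside the interval → strictly worse (loss €509).
€493: inside the interval → strictly worse (loss €247).
€632: inside the interval → strictly worse (loss €386).
€508: inside the interval → strictly worse (loss €262).
€255: inside the interval → strictly worse (loss €9).
Count: 8.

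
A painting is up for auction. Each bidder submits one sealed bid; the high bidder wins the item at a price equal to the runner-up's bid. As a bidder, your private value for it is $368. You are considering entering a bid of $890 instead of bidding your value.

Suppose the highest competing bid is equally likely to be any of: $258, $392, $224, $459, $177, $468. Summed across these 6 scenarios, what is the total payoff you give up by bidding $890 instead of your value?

The deviation costs you only when the competing bid falls strictly between $368 and $890; elsewhere both bids give the same outcome.
$258: outcomes coincide → loss $0.
$392: truthful payoff $0, deviation payoff −$24 → loss $24.
$224: outcomes coincide → loss $0.
$459: truthful payoff $0, deviation payoff −$91 → loss $91.
$177: outcomes coincide → loss $0.
$468: truthful payoff $0, deviation payoff −$100 → loss $100.
Total loss = $24 + $91 + $100 = $215.

$215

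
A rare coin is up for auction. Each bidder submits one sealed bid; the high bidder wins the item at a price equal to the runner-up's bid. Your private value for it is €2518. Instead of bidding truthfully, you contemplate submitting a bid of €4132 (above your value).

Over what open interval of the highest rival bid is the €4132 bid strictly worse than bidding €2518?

(€2518, €4132)

If the competing bid is below €2518, both bids win at the same price — no difference.
If it is above €4132, both bids lose — no difference.
If it lies strictly between €2518 and €4132, bidding your value loses (payoff 0) while bidding €4132 wins at a price above your value (payoff negative).
So the deviation strictly hurts on the open interval (€2518, €4132).
In a second-price auction your bid sets only whether you win, not what you pay, so bidding your true value is weakly dominant.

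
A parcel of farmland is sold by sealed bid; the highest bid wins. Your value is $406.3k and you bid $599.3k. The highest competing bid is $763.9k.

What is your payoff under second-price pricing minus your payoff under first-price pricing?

Your bid $599.3k is below $763.9k, so you lose under either rule.
Payoff is $0k in both cases; difference = $0k.

$0k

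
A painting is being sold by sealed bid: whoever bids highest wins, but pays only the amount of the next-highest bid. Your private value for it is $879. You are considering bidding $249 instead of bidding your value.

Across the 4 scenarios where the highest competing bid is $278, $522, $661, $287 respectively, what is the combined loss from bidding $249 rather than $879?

$1768

The deviation costs you only when the competing bid falls strictly between $249 and $879; elsewhere both bids give the same outcome.
$278: truthful payoff $601, deviation payoff $0 → loss $601.
$522: truthful payoff $357, deviation payoff $0 → loss $357.
$661: truthful payoff $218, deviation payoff $0 → loss $218.
$287: truthful payoff $592, deviation payoff $0 → loss $592.
Total loss = $601 + $357 + $218 + $592 = $1768.
Truthful bidding weakly dominates here: raising your bid can only win items priced above your value, and lowering it can only forfeit items priced below.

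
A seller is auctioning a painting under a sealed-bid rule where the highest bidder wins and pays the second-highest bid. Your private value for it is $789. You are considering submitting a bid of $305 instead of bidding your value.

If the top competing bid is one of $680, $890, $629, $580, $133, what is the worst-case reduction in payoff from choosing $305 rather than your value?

$680: truthful gives $109, deviation gives $0 → loss $109.
$890: same outcome either way → loss $0.
$629: truthful gives $160, deviation gives $0 → loss $160.
$580: truthful gives $209, deviation gives $0 → loss $209.
$133: same outcome either way → loss $0.
Maximum loss: $209.

$209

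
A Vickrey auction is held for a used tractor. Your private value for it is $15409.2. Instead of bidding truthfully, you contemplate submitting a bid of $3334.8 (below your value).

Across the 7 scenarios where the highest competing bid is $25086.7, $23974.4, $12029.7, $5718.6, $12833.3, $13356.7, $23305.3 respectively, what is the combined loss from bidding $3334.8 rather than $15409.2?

The deviation costs you only when the competing bid falls strictly between $3334.8 and $15409.2; elsewhere both bids give the same outcome.
$25086.7: outcomes coincide → loss $0.
$23974.4: outcomes coincide → loss $0.
$12029.7: truthful payoff $3379.5, deviation payoff $0 → loss $3379.5.
$5718.6: truthful payoff $9690.6, deviation payoff $0 → loss $9690.6.
$12833.3: truthful payoff $2575.9, deviation payoff $0 → loss $2575.9.
$13356.7: truthful payoff $2052.5, deviation payoff $0 → loss $2052.5.
$23305.3: outcomes coincide → loss $0.
Total loss = $3379.5 + $9690.6 + $2575.9 + $2052.5 = $17698.5.

$17698.5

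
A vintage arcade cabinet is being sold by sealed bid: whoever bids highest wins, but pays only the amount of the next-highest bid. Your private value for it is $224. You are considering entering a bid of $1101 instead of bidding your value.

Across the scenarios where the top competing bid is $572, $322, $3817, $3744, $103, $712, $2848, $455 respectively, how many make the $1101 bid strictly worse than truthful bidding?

The deviation hurts exactly when the highest competing bid lies strictly between $224 and $1101 — overbidding then wins at a price above your value.
$572: inside the interval → strictly worse (loss $348).
$322: inside the interval → strictly worse (loss $98).
$3817: above both → same outcome either way.
$3744: above both → same outcome either way.
$103: below both → same outcome either way.
$712: inside the interval → strictly worse (loss $488).
$2848: above both → same outcome either way.
$455: inside the interval → strictly worse (loss $231).
Count: 4.

4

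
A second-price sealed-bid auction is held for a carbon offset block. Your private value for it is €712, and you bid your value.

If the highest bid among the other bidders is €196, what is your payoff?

Your bid €712 exceeds the highest competing bid €196, so you win.
In a second-price auction the winner pays the second-highest bid, €196.
Payoff = value − price = €712 − €196 = €516.

€516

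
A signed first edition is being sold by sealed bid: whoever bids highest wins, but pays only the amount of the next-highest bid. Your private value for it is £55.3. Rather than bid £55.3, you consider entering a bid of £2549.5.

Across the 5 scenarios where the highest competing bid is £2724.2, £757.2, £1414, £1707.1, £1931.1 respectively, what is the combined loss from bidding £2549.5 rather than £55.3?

The deviation costs you only when the competing bid falls strictly between £55.3 and £2549.5; elsewhere both bids give the same outcome.
£2724.2: outcomes coincide → loss £0.
£757.2: truthful payoff £0, deviation payoff −£701.9 → loss £701.9.
£1414: truthful payoff £0, deviation payoff −£1358.7 → loss £1358.7.
£1707.1: truthful payoff £0, deviation payoff −£1651.8 → loss £1651.8.
£1931.1: truthful payoff £0, deviation payoff −£1875.8 → loss £1875.8.
Total loss = £701.9 + £1358.7 + £1651.8 + £1875.8 = £5588.2.

£5588.2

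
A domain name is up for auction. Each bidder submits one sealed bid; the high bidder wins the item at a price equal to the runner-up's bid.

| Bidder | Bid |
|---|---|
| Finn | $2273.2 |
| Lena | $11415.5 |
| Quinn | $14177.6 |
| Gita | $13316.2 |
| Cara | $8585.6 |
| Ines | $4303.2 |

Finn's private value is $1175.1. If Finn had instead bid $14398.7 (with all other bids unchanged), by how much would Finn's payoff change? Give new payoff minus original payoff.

−$13002.5

The highest bid among the other bidders is $14177.6; Finn's bid doesn't change that.
Original bid $2273.2: Finn is not highest (top rival bid is $14177.6); payoff $0.
Alternative bid $14398.7: Finn is highest, pays the top rival bid $14177.6; payoff $1175.1 − $14177.6 = −$13002.5.
Change in payoff = −$13002.5 − ($0) = −$13002.5.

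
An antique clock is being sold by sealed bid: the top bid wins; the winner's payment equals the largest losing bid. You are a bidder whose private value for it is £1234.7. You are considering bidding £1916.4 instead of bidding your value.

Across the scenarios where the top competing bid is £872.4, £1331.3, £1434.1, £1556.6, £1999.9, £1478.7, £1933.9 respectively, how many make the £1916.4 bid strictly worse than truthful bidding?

The deviation hurts exactly when the highest competing bid lies strictly between £1234.7 and £1916.4 — overbidding then wins at a price above your value.
£872.4: below both → same outcome either way.
£1331.3: inside the interval → strictly worse (loss £96.6).
£1434.1: inside the interval → strictly worse (loss £199.4).
£1556.6: inside the interval → strictly worse (loss £321.9).
£1999.9: above both → same outcome either way.
£1478.7: inside the interval → strictly worse (loss £244).
£1933.9: above both → same outcome either way.
Count: 4.

4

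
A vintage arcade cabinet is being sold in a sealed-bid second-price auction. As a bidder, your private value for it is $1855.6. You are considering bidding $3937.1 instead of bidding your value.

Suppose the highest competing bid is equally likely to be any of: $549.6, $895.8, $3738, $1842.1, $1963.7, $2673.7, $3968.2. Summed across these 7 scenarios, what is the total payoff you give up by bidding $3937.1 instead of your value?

The deviation costs you only when the competing bid falls strictly between $1855.6 and $3937.1; elsewhere both bids give the same outcome.
$549.6: outcomes coincide → loss $0.
$895.8: outcomes coincide → loss $0.
$3738: truthful payoff $0, deviation payoff −$1882.4 → loss $1882.4.
$1842.1: outcomes coincide → loss $0.
$1963.7: truthful payoff $0, deviation payoff −$108.1 → loss $108.1.
$2673.7: truthful payoff $0, deviation payoff −$818.1 → loss $818.1.
$3968.2: outcomes coincide → loss $0.
Total loss = $1882.4 + $108.1 + $818.1 = $2808.6.

$2808.6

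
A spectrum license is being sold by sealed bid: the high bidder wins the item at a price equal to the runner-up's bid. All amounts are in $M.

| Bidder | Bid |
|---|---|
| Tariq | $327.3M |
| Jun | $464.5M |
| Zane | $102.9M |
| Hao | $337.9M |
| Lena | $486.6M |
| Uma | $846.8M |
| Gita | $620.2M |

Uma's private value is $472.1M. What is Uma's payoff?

−$148.1M

Highest bid: Uma at $846.8M, so Uma wins.
Second-highest bid: Gita at $620.2M — that is the price the winner pays.
Uma's payoff = value − price = $472.1M − $620.2M = −$148.1M.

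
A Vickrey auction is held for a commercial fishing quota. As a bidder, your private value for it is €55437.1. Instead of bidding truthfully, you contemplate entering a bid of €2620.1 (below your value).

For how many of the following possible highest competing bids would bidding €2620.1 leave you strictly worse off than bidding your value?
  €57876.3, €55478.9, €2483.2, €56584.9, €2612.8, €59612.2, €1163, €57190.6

The deviation hurts exactly when the highest competing bid lies strictly between €2620.1 and €55437.1 — underbidding then forfeits a profitable win.
€57876.3: above both → same outcome either way.
€55478.9: above both → same outcome either way.
€2483.2: below both → same outcome either way.
€56584.9: above both → same outcome either way.
€2612.8: below both → same outcome either way.
€59612.2: above both → same outcome either way.
€1163: below both → same outcome either way.
€57190.6: above both → same outcome either way.
Count: 0.

0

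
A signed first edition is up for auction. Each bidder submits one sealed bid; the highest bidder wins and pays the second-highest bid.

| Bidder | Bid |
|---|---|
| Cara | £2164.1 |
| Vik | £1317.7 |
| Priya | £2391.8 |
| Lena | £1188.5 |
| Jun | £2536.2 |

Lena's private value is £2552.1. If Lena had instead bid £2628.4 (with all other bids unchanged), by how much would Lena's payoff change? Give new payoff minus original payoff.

The highest bid among the other bidders is £2536.2; Lena's bid doesn't change that.
Original bid £1188.5: Lena is not highest (top rival bid is £2536.2); payoff £0.
Alternative bid £2628.4: Lena is highest, pays the top rival bid £2536.2; payoff £2552.1 − £2536.2 = £15.9.
Change in payoff = £15.9 − (£0) = £15.9.

£15.9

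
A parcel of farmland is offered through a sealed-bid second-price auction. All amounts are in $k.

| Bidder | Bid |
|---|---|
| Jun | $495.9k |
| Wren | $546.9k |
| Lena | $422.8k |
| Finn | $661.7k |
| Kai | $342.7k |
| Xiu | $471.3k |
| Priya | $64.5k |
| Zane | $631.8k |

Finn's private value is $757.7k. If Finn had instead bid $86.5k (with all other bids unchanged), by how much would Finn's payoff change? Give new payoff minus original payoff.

The highest bid among the other bidders is $631.8k; Finn's bid doesn't change that.
Original bid $661.7k: Finn is highest, pays the top rival bid $631.8k; payoff $757.7k − $631.8k = $125.9k.
Alternative bid $86.5k: Finn is not highest (top rival bid is $631.8k); payoff $0k.
Change in payoff = $0k − ($125.9k) = −$125.9k.

−$125.9k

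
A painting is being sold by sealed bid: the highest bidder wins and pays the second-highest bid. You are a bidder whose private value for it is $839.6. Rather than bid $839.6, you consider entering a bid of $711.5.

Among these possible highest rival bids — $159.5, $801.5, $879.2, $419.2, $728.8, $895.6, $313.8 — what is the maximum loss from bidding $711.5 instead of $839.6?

$159.5: same outcome either way → loss $0.
$801.5: truthful gives $38.1, deviation gives $0 → loss $38.1.
$879.2: same outcome either way → loss $0.
$419.2: same outcome either way → loss $0.
$728.8: truthful gives $110.8, deviation gives $0 → loss $110.8.
$895.6: same outcome either way → loss $0.
$313.8: same outcome either way → loss $0.
Maximum loss: $110.8.

$110.8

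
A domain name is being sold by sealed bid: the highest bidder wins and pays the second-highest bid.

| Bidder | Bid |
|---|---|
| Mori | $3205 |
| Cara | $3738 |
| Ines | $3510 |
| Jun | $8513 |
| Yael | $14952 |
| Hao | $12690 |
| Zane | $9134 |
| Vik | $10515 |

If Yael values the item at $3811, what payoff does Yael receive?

−$8879

Highest bid: Yael at $14952, so Yael wins.
Second-highest bid: Hao at $12690 — that is the price the winner pays.
Yael's payoff = value − price = $3811 − $12690 = −$8879.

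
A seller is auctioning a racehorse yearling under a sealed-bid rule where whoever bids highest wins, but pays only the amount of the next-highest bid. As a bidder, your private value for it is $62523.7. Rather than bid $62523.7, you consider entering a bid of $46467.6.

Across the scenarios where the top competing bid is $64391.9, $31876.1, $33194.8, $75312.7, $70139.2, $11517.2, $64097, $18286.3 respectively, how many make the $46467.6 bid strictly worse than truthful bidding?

0

The deviation hurts exactly when the highest competing bid lies strictly between $46467.6 and $62523.7 — underbidding then forfeits a profitable win.
$64391.9: above both → same outcome either way.
$31876.1: below both → same outcome either way.
$33194.8: below both → same outcome either way.
$75312.7: above both → same outcome either way.
$70139.2: above both → same outcome either way.
$11517.2: below both → same outcome either way.
$64097: above both → same outcome either way.
$18286.3: below both → same outcome either way.
Count: 0.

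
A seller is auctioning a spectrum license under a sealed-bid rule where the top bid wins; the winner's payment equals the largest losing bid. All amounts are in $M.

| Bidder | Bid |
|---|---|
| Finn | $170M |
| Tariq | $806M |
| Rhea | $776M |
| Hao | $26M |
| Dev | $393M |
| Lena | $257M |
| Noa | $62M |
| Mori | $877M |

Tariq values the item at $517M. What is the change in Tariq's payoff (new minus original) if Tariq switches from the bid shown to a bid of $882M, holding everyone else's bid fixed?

The highest bid among the other bidders is $877M; Tariq's bid doesn't change that.
Original bid $806M: Tariq is not highest (top rival bid is $877M); payoff $0M.
Alternative bid $882M: Tariq is highest, pays the top rival bid $877M; payoff $517M − $877M = −$360M.
Change in payoff = −$360M − ($0M) = −$360M.

−$360M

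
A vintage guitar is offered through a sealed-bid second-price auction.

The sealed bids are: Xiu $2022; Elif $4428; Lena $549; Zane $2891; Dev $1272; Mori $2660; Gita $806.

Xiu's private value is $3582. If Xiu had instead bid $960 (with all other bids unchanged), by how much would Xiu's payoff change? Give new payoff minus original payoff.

$0

The highest bid among the other bidders is $4428; Xiu's bid doesn't change that.
Original bid $2022: Xiu is not highest (top rival bid is $4428); payoff $0.
Alternative bid $960: Xiu is not highest (top rival bid is $4428); payoff $0.
Change in payoff = $0 − ($0) = $0.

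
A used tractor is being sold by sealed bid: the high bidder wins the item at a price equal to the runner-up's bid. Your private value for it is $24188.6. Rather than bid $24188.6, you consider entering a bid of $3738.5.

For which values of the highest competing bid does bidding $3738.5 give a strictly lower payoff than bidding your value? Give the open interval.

($3738.5, $24188.6)

If the competing bid is below $3738.5, both bids win at the same price — no difference.
If it is above $24188.6, both bids lose — no difference.
If it lies strictly between $3738.5 and $24188.6, bidding your value wins at a price below your value (positive payoff) while bidding $3738.5 loses (payoff 0).
So the deviation strictly hurts on the open interval ($3738.5, $24188.6).
In a second-price auction your bid sets only whether you win, not what you pay, so bidding your true value is weakly dominant.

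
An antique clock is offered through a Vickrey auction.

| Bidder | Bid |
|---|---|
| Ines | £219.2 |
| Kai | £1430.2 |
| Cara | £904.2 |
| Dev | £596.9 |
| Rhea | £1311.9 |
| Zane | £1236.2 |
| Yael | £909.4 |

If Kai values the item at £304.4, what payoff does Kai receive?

Highest bid: Kai at £1430.2, so Kai wins.
Second-highest bid: Rhea at £1311.9 — that is the price the winner pays.
Kai's payoff = value − price = £304.4 − £1311.9 = −£1007.5.

−£1007.5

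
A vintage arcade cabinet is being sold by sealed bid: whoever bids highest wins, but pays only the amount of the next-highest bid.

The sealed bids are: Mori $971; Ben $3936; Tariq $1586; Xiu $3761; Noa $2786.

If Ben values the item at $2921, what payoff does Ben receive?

−$840

Highest bid: Ben at $3936, so Ben wins.
Second-highest bid: Xiu at $3761 — that is the price the winner pays.
Ben's payoff = value − price = $2921 − $3761 = −$840.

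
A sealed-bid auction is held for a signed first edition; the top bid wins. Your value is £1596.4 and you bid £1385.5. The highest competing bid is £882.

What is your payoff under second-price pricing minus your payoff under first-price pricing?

£503.5

You have the highest bid, so you win under either rule.
Second-price: pay £882 → payoff £714.4.
First-price: pay your own bid £1385.5 → payoff £210.9.
Difference = £714.4 − (£210.9) = £503.5.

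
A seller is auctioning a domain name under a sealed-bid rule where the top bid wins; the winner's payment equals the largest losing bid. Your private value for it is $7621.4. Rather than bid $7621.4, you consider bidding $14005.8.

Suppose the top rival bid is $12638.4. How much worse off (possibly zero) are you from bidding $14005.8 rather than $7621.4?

Bidding your value $7621.4: you lose (since $7621.4 < $12638.4). Payoff $0.
Bidding $14005.8: you win and pay $12638.4. Payoff $7621.4 − $12638.4 = −$5017.
The competing bid $12638.4 lies between your value and your inflated bid, so overbidding wins an item priced above your value.
Loss from deviating = $0 − (−$5017) = $5017.

$5017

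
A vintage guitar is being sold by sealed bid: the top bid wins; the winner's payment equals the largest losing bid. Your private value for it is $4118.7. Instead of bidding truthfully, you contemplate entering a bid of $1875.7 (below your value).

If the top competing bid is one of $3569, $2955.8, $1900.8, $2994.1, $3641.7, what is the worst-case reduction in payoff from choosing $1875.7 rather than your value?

$3569: truthful gives $549.7, deviation gives $0 → loss $549.7.
$2955.8: truthful gives $1162.9, deviation gives $0 → loss $1162.9.
$1900.8: truthful gives $2217.9, deviation gives $0 → loss $2217.9.
$2994.1: truthful gives $1124.6, deviation gives $0 → loss $1124.6.
$3641.7: truthful gives $477, deviation gives $0 → loss $477.
Maximum loss: $2217.9.

$2217.9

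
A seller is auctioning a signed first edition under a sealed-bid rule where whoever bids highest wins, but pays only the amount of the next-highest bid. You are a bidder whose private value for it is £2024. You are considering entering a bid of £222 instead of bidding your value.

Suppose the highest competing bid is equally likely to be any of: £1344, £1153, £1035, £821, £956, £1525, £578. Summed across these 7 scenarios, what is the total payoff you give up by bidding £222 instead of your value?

The deviation costs you only when the competing bid falls strictly between £222 and £2024; elsewhere both bids give the same outcome.
£1344: truthful payoff £680, deviation payoff £0 → loss £680.
£1153: truthful payoff £871, deviation payoff £0 → loss £871.
£1035: truthful payoff £989, deviation payoff £0 → loss £989.
£821: truthful payoff £1203, deviation payoff £0 → loss £1203.
£956: truthful payoff £1068, deviation payoff £0 → loss £1068.
£1525: truthful payoff £499, deviation payoff £0 → loss £499.
£578: truthful payoff £1446, deviation payoff £0 → loss £1446.
Total loss = £680 + £871 + £989 + £1203 + £1068 + £499 + £1446 = £6756.

£6756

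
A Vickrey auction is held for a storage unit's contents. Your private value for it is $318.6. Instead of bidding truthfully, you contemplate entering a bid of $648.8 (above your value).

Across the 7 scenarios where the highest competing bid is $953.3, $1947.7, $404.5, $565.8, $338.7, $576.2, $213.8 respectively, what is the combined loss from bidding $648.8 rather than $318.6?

$610.8

The deviation costs you only when the competing bid falls strictly between $318.6 and $648.8; elsewhere both bids give the same outcome.
$953.3: outcomes coincide → loss $0.
$1947.7: outcomes coincide → loss $0.
$404.5: truthful payoff $0, deviation payoff −$85.9 → loss $85.9.
$565.8: truthful payoff $0, deviation payoff −$247.2 → loss $247.2.
$338.7: truthful payoff $0, deviation payoff −$20.1 → loss $20.1.
$576.2: truthful payoff $0, deviation payoff −$257.6 → loss $257.6.
$213.8: outcomes coincide → loss $0.
Total loss = $85.9 + $247.2 + $20.1 + $257.6 = $610.8.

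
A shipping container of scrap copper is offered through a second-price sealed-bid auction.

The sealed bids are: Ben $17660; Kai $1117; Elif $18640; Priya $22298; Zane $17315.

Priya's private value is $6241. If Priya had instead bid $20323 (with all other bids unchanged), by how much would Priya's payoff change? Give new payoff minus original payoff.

The highest bid among the other bidders is $18640; Priya's bid doesn't change that.
Original bid $22298: Priya is highest, pays the top rival bid $18640; payoff $6241 − $18640 = −$12399.
Alternative bid $20323: Priya is highest, pays the top rival bid $18640; payoff $6241 − $18640 = −$12399.
Change in payoff = −$12399 − (−$12399) = $0.

$0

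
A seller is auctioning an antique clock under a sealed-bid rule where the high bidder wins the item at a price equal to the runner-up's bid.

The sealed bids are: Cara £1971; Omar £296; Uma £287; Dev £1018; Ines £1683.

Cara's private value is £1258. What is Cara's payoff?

Highest bid: Cara at £1971, so Cara wins.
Second-highest bid: Ines at £1683 — that is the price the winner pays.
Cara's payoff = value − price = £1258 − £1683 = −£425.

−£425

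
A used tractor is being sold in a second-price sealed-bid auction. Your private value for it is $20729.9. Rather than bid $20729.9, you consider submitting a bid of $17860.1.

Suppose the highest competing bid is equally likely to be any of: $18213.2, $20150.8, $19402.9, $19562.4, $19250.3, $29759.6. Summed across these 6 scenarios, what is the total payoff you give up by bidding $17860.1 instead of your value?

The deviation costs you only when the competing bid falls strictly between $17860.1 and $20729.9; elsewhere both bids give the same outcome.
$18213.2: truthful payoff $2516.7, deviation payoff $0 → loss $2516.7.
$20150.8: truthful payoff $579.1, deviation payoff $0 → loss $579.1.
$19402.9: truthful payoff $1327, deviation payoff $0 → loss $1327.
$19562.4: truthful payoff $1167.5, deviation payoff $0 → loss $1167.5.
$19250.3: truthful payoff $1479.6, deviation payoff $0 → loss $1479.6.
$29759.6: outcomes coincide → loss $0.
Total loss = $2516.7 + $579.1 + $1327 + $1167.5 + $1479.6 = $7069.9.

$7069.9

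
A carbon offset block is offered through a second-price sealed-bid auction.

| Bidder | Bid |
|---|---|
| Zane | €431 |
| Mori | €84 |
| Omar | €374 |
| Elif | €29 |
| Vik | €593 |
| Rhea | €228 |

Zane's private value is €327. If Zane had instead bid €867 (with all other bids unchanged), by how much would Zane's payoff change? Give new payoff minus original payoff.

−€266

The highest bid among the other bidders is €593; Zane's bid doesn't change that.
Original bid €431: Zane is not highest (top rival bid is €593); payoff €0.
Alternative bid €867: Zane is highest, pays the top rival bid €593; payoff €327 − €593 = −€266.
Change in payoff = −€266 − (€0) = −€266.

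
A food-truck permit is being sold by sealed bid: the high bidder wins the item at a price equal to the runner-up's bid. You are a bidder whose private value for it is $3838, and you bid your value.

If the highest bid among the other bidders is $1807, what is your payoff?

$2031

Your bid $3838 exceeds the highest competing bid $1807, so you win.
In a second-price auction the winner pays the second-highest bid, $1807.
Payoff = value − price = $3838 − $1807 = $2031.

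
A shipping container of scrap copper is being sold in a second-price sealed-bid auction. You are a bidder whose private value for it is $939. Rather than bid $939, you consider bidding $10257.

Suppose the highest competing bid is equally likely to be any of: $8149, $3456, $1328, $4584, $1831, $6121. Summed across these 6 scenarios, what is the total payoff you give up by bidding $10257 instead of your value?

The deviation costs you only when the competing bid falls strictly between $939 and $10257; elsewhere both bids give the same outcome.
$8149: truthful payoff $0, deviation payoff −$7210 → loss $7210.
$3456: truthful payoff $0, deviation payoff −$2517 → loss $2517.
$1328: truthful payoff $0, deviation payoff −$389 → loss $389.
$4584: truthful payoff $0, deviation payoff −$3645 → loss $3645.
$1831: truthful payoff $0, deviation payoff −$892 → loss $892.
$6121: truthful payoff $0, deviation payoff −$5182 → loss $5182.
Total loss = $7210 + $2517 + $389 + $3645 + $892 + $5182 = $19835.
In a second-price auction your bid sets only whether you win, not what you pay, so bidding your true value is weakly dominant.

$19835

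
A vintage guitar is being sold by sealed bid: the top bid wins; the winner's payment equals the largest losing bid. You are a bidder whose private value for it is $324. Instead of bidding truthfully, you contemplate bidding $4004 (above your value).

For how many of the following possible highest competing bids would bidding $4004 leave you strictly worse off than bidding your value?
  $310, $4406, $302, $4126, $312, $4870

The deviation hurts exactly when the highest competing bid lies strictly between $324 and $4004 — overbidding then wins at a price above your value.
$310: below both → same outcome either way.
$4406: above both → same outcome either way.
$302: below both → same outcome either way.
$4126: above both → same outcome either way.
$312: below both → same outcome either way.
$4870: above both → same outcome either way.
Count: 0.

0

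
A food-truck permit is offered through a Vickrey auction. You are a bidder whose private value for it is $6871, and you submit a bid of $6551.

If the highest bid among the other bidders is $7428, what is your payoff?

$0

Your bid $6551 is below the highest competing bid $7428, so you lose.
A losing bidder pays nothing and receives nothing: payoff = $0.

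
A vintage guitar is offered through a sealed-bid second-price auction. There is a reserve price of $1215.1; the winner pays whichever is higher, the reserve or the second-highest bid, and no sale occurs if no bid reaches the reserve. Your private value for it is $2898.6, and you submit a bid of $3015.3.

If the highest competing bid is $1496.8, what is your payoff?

$1401.8

Your bid $3015.3 is the highest and exceeds the reserve.
Price = max(second-highest bid, reserve) = max($1496.8, $1215.1) = $1496.8.
Payoff = $2898.6 − $1496.8 = $1401.8.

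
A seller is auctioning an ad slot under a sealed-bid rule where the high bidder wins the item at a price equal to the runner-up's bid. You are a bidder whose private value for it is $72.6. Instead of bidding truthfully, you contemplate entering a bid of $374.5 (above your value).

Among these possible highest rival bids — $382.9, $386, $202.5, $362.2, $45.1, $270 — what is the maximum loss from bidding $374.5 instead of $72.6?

$289.6

$382.9: same outcome either way → loss $0.
$386: same outcome either way → loss $0.
$202.5: truthful gives $0, deviation gives −$129.9 → loss $129.9.
$362.2: truthful gives $0, deviation gives −$289.6 → loss $289.6.
$45.1: same outcome either way → loss $0.
$270: truthful gives $0, deviation gives −$197.4 → loss $197.4.
Maximum loss: $289.6.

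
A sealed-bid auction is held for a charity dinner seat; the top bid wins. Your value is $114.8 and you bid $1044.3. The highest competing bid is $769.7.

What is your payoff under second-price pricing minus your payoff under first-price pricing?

$274.6

You have the highest bid, so you win under either rule.
Second-price: pay $769.7 → payoff −$654.9.
First-price: pay your own bid $1044.3 → payoff −$929.5.
Difference = −$654.9 − (−$929.5) = $274.6.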